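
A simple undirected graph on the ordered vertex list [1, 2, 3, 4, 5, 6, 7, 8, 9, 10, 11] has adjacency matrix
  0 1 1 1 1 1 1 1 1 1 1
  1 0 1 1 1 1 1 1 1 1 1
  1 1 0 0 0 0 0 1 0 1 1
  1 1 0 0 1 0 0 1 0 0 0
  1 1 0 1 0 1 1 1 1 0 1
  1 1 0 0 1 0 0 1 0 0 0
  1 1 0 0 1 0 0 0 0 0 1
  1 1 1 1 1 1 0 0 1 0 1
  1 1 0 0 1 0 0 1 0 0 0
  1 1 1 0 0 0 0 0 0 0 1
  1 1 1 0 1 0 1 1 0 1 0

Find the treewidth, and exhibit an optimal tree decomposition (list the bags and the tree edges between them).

Treewidth 4.
One such decomposition:
Bags: B1 = {1, 2, 5, 6, 8}  B2 = {1, 2, 5, 8, 11}  B3 = {1, 2, 4, 5, 8}  B4 = {1, 2, 3, 8, 11}  B5 = {1, 2, 3, 10, 11}  B6 = {1, 2, 5, 7, 11}  B7 = {1, 2, 5, 8, 9}
Tree: B1–B2, B2–B3, B2–B4, B4–B5, B2–B6, B2–B7

The largest bag has 5 vertices, giving width 4; this decomposition certifies tw(G) ≤ 4. Conversely, {1, 2, 3, 10, 11} is a clique of size 5, and the vertices of any clique must share a bag in every tree decomposition; so some bag has ≥ 5 vertices and tw(G) ≥ 4. Therefore the treewidth is 4.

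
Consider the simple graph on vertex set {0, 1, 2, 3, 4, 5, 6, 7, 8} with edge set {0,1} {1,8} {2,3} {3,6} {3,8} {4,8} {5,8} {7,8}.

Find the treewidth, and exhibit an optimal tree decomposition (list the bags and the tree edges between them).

Treewidth 1.
Bags: B1 = {1, 8}  B2 = {5, 8}  B3 = {4, 8}  B4 = {3, 8}  B5 = {7, 8}  B6 = {0, 1}  B7 = {3, 6}  B8 = {2, 3}
Tree: B1–B2, B2–B3, B1–B4, B4–B5, B1–B6, B4–B7, B7–B8

Each bag holds 2 vertices, so the decomposition has width 1, which upper-bounds the treewidth. G has an edge, so its treewidth is at least 1. Therefore the treewidth is 1.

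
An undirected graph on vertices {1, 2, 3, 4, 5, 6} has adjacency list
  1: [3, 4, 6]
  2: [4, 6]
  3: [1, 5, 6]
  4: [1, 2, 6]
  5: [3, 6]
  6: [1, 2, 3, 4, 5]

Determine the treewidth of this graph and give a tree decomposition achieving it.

Treewidth 2.
One such decomposition:
Bags: B1 = {1, 3, 6}  B2 = {1, 4, 6}  B3 = {3, 5, 6}  B4 = {2, 4, 6}
Tree: B1–B2, B1–B3, B2–B4

Every bag has size at most 3, so the width is 3 − 1 = 2 and tw(G) ≤ 2. On the other hand G contains the 3-clique {1, 3, 6}. A clique must lie in a single bag of any decomposition, so no decomposition can have width below 2. The upper and lower bounds meet at 2, so that is the treewidth.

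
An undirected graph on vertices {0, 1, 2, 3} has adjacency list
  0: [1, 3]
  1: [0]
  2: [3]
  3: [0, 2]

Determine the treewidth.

A width-1 tree decomposition is:
Bags: B1 = {2, 3}  B2 = {0, 3}  B3 = {0, 1}
Tree: B1–B2, B2–B3
Every bag has size at most 2, so the width is 2 − 1 = 1 and tw(G) ≤ 1. Any graph with an edge has treewidth ≥ 1, and G has the edge 2–3. Hence tw(G) = 1 exactly.

1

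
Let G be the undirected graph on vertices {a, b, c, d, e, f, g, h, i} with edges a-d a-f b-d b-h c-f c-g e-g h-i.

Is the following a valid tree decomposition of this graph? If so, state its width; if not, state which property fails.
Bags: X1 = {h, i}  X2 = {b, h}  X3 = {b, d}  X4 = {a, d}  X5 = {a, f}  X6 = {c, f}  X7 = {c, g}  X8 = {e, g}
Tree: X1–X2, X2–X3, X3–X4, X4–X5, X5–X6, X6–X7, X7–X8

Yes; width 1.

Checking the three conditions: (i) the bags cover all of {a, b, c, d, e, f, g, h, i}; (ii) for each edge, some bag contains both endpoints; (iii) the bags containing any fixed vertex form a subtree. All hold, so the decomposition is valid with width 2 − 1 = 1.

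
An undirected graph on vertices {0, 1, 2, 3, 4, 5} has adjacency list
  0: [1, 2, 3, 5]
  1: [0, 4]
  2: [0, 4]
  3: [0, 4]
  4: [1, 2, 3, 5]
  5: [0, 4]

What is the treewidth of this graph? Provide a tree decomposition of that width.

Treewidth 2.
One such decomposition:
Bags: B1 = {0, 3, 4}  B2 = {0, 1, 4}  B3 = {0, 4, 5}  B4 = {0, 2, 4}
Tree: B1–B2, B2–B3, B3–B4

The largest bag has 3 vertices, giving width 2; this decomposition certifies tw(G) ≤ 2. For the lower bound, G contains the cycle 3–4–1–0–3, so G is not a forest; only forests have treewidth ≤ 1, hence tw(G) ≥ 2. Therefore the treewidth is 2.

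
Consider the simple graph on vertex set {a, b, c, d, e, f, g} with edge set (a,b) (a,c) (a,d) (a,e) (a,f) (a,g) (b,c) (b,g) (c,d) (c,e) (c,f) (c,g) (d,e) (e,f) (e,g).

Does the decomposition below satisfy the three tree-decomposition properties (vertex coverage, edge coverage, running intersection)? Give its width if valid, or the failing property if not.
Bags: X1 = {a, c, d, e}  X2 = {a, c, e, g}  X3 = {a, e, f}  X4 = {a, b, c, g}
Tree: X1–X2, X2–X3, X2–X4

No — edge (c,f) lies in no bag.

A tree decomposition must satisfy three properties: every vertex lies in some bag; for every edge, both endpoints lie together in some bag; and for every vertex, the bags containing it form a connected subtree. Here edge (c,f) lies in no bag, so the decomposition is invalid.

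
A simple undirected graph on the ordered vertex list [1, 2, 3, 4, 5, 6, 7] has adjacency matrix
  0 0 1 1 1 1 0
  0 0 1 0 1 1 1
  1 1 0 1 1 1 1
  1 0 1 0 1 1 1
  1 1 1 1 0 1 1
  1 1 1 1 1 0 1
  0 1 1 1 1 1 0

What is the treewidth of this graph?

4

A width-4 tree decomposition is:
Bags: B1 = {3, 4, 5, 6, 7}  B2 = {2, 3, 5, 6, 7}  B3 = {1, 3, 4, 5, 6}
Tree: B1–B2, B1–B3
The largest bag has 5 vertices, giving width 4; this decomposition certifies tw(G) ≤ 4. For the lower bound, the 5 vertices {2, 3, 5, 6, 7} are pairwise adjacent, and any tree decomposition puts a clique entirely inside one bag — forcing width ≥ 4. Combining the bounds, tw(G) = 4.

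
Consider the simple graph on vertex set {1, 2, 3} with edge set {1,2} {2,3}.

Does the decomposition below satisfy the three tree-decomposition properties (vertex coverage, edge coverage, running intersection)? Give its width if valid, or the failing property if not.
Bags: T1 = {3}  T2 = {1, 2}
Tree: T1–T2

A tree decomposition must satisfy three properties: every vertex lies in some bag; for every edge, both endpoints lie together in some bag; and for every vertex, the bags containing it form a connected subtree. Here edge (2,3) lies in no bag, so the decomposition is invalid.

No — edge (2,3) lies in no bag.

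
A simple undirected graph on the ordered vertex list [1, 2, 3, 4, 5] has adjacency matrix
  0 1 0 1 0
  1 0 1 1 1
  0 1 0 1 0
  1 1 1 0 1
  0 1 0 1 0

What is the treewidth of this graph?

2

A width-2 tree decomposition is:
Bags: B1 = {2, 3, 4}  B2 = {2, 4, 5}  B3 = {1, 2, 4}
Tree: B1–B2, B2–B3
The largest bag has 3 vertices, giving width 2; this decomposition certifies tw(G) ≤ 2. Conversely, {1, 2, 4} is a clique of size 3, and the vertices of any clique must share a bag in every tree decomposition; so some bag has ≥ 3 vertices and tw(G) ≥ 2. Therefore the treewidth is 2.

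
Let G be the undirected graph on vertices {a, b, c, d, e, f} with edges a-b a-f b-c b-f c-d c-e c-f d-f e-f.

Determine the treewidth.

2

A width-2 tree decomposition is:
Bags: B1 = {a, b, f}  B2 = {b, c, f}  B3 = {c, d, f}  B4 = {c, e, f}
Tree: B1–B2, B2–B3, B3–B4
The largest bag has 3 vertices, giving width 2; this decomposition certifies tw(G) ≤ 2. On the other hand G contains the 3-clique {c, d, f}. A clique must lie in a single bag of any decomposition, so no decomposition can have width below 2. Combining the bounds, tw(G) = 2.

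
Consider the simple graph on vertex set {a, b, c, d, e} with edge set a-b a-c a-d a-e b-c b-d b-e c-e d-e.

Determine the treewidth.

3

A width-3 tree decomposition is:
Bags: B1 = {a, b, c, e}  B2 = {a, b, d, e}
Tree: B1–B2
Every bag has size at most 4, so the width is 4 − 1 = 3 and tw(G) ≤ 3. Conversely, {a, b, d, e} is a clique of size 4, and the vertices of any clique must share a bag in every tree decomposition; so some bag has ≥ 4 vertices and tw(G) ≥ 3. Therefore the treewidth is 3.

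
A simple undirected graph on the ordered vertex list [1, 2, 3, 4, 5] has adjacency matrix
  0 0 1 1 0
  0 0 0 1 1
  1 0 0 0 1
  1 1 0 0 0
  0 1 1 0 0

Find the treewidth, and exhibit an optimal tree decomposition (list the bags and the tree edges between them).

Each bag holds 3 vertices, so the decomposition has width 2, which upper-bounds the treewidth. For the lower bound, G contains the cycle 2–4–1–3–5–2, so G is not a forest; only forests have treewidth ≤ 1, hence tw(G) ≥ 2. Combining the bounds, tw(G) = 2.

Treewidth 2.
One optimal decomposition is:
Bags: B1 = {1, 2, 4}  B2 = {1, 2, 3}  B3 = {2, 3, 5}
Tree: B1–B2, B2–B3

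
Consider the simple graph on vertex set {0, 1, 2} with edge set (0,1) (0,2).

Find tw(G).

A width-1 tree decomposition is:
Bags: B1 = {0, 2}  B2 = {0, 1}
Tree: B1–B2
Each bag holds 2 vertices, so the decomposition has width 1, which upper-bounds the treewidth. Since G has at least one edge (e.g. 0–2), it is not an edgeless graph, so tw(G) ≥ 1. Therefore the treewidth is 1.

1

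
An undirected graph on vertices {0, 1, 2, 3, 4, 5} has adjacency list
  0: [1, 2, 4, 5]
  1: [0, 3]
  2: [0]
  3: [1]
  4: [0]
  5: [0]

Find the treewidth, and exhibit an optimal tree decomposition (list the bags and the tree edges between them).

Every bag has size at most 2, so the width is 2 − 1 = 1 and tw(G) ≤ 1. G has an edge, so its treewidth is at least 1. The upper and lower bounds meet at 1, so that is the treewidth.

Treewidth 1.
Bags: B1 = {0, 2}  B2 = {0, 4}  B3 = {0, 5}  B4 = {0, 1}  B5 = {1, 3}
Tree: B1–B2, B1–B3, B1–B4, B4–B5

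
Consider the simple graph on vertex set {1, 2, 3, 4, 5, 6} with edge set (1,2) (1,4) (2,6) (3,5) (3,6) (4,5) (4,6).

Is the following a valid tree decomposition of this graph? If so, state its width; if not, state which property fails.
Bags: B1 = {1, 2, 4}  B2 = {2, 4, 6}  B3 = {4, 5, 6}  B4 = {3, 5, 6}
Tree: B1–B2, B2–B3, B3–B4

Checking the three conditions: (i) the bags cover all of {1, 2, 3, 4, 5, 6}; (ii) for each edge, some bag contains both endpoints; (iii) the bags containing any fixed vertex form a subtree. All hold, so the decomposition is valid with width 3 − 1 = 2.

Yes; width 2.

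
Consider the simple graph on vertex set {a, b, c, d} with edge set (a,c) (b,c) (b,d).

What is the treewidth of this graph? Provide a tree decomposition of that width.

Every bag has size at most 2, so the width is 2 − 1 = 1 and tw(G) ≤ 1. G has an edge, so its treewidth is at least 1. Combining the bounds, tw(G) = 1.

Treewidth 1.
One such decomposition:
Bags: B1 = {a, c}  B2 = {b, c}  B3 = {b, d}
Tree: B1–B2, B2–B3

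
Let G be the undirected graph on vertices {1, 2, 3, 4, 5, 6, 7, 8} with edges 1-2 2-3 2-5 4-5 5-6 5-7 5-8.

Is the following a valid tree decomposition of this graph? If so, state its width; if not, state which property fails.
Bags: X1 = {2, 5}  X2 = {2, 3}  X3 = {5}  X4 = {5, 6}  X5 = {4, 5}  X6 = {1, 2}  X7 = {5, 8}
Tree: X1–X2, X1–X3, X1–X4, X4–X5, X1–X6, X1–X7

No — vertex 7 appears in no bag.

A tree decomposition must satisfy three properties: every vertex lies in some bag; for every edge, both endpoints lie together in some bag; and for every vertex, the bags containing it form a connected subtree. Here vertex 7 appears in no bag, so the decomposition is invalid.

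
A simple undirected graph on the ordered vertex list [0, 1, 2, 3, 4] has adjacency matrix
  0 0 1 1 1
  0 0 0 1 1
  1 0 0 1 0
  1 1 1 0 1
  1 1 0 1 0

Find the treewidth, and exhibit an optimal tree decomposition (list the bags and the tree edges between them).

Treewidth 2.
One such decomposition:
Bags: B1 = {1, 3, 4}  B2 = {0, 3, 4}  B3 = {0, 2, 3}
Tree: B1–B2, B2–B3

The largest bag has 3 vertices, giving width 2; this decomposition certifies tw(G) ≤ 2. Conversely, {0, 2, 3} is a clique of size 3, and the vertices of any clique must share a bag in every tree decomposition; so some bag has ≥ 3 vertices and tw(G) ≥ 2. Combining the bounds, tw(G) = 2.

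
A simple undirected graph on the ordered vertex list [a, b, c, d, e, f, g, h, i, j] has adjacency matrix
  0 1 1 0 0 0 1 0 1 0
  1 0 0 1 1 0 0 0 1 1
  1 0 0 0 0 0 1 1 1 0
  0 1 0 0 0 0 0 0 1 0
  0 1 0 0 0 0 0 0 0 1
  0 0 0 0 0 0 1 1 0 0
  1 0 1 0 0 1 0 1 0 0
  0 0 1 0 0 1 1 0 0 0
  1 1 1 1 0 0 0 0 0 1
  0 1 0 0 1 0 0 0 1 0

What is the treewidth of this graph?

A width-2 tree decomposition is:
Bags: B1 = {b, e, j}  B2 = {b, i, j}  B3 = {a, b, i}  B4 = {b, d, i}  B5 = {a, c, i}  B6 = {a, c, g}  B7 = {c, g, h}  B8 = {f, g, h}
Tree: B1–B2, B2–B3, B2–B4, B3–B5, B5–B6, B6–B7, B7–B8
The largest bag has 3 vertices, giving width 2; this decomposition certifies tw(G) ≤ 2. Conversely, {f, g, h} is a clique of size 3, and the vertices of any clique must share a bag in every tree decomposition; so some bag has ≥ 3 vertices and tw(G) ≥ 2. Hence tw(G) = 2 exactly.

2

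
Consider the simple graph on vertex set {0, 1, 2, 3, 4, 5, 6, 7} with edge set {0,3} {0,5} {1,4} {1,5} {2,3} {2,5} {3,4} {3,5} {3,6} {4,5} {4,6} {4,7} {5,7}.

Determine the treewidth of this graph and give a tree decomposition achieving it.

Treewidth 2.
Bags: B1 = {3, 4, 5}  B2 = {4, 5, 7}  B3 = {1, 4, 5}  B4 = {0, 3, 5}  B5 = {2, 3, 5}  B6 = {3, 4, 6}
Tree: B1–B2, B1–B3, B1–B4, B4–B5, B1–B6

The largest bag has 3 vertices, giving width 2; this decomposition certifies tw(G) ≤ 2. Conversely, {1, 4, 5} is a clique of size 3, and the vertices of any clique must share a bag in every tree decomposition; so some bag has ≥ 3 vertices and tw(G) ≥ 2. Hence tw(G) = 2 exactly.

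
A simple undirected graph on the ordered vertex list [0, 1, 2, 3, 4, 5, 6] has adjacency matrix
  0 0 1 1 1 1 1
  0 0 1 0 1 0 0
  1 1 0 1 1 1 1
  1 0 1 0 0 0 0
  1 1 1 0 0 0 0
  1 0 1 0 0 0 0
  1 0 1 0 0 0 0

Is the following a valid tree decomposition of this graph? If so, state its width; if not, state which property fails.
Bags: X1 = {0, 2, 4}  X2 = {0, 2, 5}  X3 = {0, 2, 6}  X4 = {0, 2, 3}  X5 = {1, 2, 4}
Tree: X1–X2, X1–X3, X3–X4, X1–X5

Checking the three conditions: (i) the bags cover all of {0, 1, 2, 3, 4, 5, 6}; (ii) for each edge, some bag contains both endpoints; (iii) the bags containing any fixed vertex form a subtree. All hold, so the decomposition is valid with width 3 − 1 = 2.

Yes; width 2.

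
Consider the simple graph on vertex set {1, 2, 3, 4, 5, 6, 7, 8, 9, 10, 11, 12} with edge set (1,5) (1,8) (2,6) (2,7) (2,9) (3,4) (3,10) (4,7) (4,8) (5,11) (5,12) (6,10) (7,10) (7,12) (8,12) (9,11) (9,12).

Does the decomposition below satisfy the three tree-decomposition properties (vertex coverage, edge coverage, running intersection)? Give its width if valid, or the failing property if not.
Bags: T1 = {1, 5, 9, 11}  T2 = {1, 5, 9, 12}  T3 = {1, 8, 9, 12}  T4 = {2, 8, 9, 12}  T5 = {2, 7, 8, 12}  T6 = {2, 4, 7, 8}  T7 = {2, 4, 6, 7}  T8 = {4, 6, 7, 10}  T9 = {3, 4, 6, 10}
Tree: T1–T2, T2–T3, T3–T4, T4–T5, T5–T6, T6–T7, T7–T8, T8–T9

Yes; width 3.

Every vertex of G appears in some bag (union = {1, 2, 3, 4, 5, 6, 7, 8, 9, 10, 11, 12}); every edge is covered by a bag; and for each vertex v the set of bags containing v is connected in the bag tree. The decomposition is therefore valid. The largest bag has 4 vertices, so the width is 3.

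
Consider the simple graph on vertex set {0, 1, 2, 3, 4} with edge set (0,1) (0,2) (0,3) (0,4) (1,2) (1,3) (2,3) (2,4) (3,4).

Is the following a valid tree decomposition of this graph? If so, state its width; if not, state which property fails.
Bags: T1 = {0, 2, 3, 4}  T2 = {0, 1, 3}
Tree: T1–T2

A tree decomposition must satisfy three properties: every vertex lies in some bag; for every edge, both endpoints lie together in some bag; and for every vertex, the bags containing it form a connected subtree. Here edge (2,1) lies in no bag, so the decomposition is invalid.

No — edge (2,1) lies in no bag.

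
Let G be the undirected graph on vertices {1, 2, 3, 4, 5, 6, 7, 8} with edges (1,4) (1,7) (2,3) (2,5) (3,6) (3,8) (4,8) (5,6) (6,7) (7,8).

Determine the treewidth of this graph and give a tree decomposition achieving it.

Treewidth 2.
One optimal decomposition is:
Bags: B1 = {1, 4, 7}  B2 = {4, 7, 8}  B3 = {6, 7, 8}  B4 = {3, 6, 8}  B5 = {3, 5, 6}  B6 = {2, 3, 5}
Tree: B1–B2, B2–B3, B3–B4, B4–B5, B5–B6

The largest bag has 3 vertices, giving width 2; this decomposition certifies tw(G) ≤ 2. Since 1–4–8–7–1 is a cycle in G, G is not acyclic. Forests are exactly the graphs of treewidth ≤ 1, so tw(G) ≥ 2. Combining the bounds, tw(G) = 2.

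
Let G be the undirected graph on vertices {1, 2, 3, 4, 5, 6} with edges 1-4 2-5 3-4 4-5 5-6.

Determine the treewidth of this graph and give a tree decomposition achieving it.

The largest bag has 2 vertices, giving width 1; this decomposition certifies tw(G) ≤ 1. G has an edge, so its treewidth is at least 1. Combining the bounds, tw(G) = 1.

Treewidth 1.
One optimal decomposition is:
Bags: B1 = {4, 5}  B2 = {1, 4}  B3 = {3, 4}  B4 = {2, 5}  B5 = {5, 6}
Tree: B1–B2, B1–B3, B1–B4, B1–B5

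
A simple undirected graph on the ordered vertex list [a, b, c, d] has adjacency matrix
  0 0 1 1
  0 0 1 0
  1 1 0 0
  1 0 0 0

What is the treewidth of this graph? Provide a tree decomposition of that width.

Treewidth 1.
Bags: B1 = {a, d}  B2 = {a, c}  B3 = {b, c}
Tree: B1–B2, B2–B3

Each bag holds 2 vertices, so the decomposition has width 1, which upper-bounds the treewidth. Since G has at least one edge (e.g. d–a), it is not an edgeless graph, so tw(G) ≥ 1. Combining the bounds, tw(G) = 1.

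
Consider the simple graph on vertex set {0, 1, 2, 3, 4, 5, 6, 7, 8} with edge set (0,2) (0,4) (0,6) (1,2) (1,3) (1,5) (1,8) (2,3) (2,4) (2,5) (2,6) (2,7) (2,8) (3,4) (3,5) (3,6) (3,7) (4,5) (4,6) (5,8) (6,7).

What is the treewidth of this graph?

3

A width-3 tree decomposition is:
Bags: B1 = {2, 3, 4, 6}  B2 = {2, 3, 4, 5}  B3 = {1, 2, 3, 5}  B4 = {1, 2, 5, 8}  B5 = {0, 2, 4, 6}  B6 = {2, 3, 6, 7}
Tree: B1–B2, B2–B3, B3–B4, B1–B5, B1–B6
The largest bag has 4 vertices, giving width 3; this decomposition certifies tw(G) ≤ 3. For the lower bound, the 4 vertices {0, 2, 4, 6} are pairwise adjacent, and any tree decomposition puts a clique entirely inside one bag — forcing width ≥ 3. Therefore the treewidth is 3.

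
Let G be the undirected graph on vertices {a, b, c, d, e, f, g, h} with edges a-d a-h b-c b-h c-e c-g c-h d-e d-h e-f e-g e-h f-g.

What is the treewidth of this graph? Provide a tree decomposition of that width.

Every bag has size at most 3, so the width is 3 − 1 = 2 and tw(G) ≤ 2. On the other hand G contains the 3-clique {c, e, g}. A clique must lie in a single bag of any decomposition, so no decomposition can have width below 2. Combining the bounds, tw(G) = 2.

Treewidth 2.
One optimal decomposition is:
Bags: B1 = {c, e, h}  B2 = {d, e, h}  B3 = {c, e, g}  B4 = {a, d, h}  B5 = {e, f, g}  B6 = {b, c, h}
Tree: B1–B2, B1–B3, B2–B4, B3–B5, B1–B6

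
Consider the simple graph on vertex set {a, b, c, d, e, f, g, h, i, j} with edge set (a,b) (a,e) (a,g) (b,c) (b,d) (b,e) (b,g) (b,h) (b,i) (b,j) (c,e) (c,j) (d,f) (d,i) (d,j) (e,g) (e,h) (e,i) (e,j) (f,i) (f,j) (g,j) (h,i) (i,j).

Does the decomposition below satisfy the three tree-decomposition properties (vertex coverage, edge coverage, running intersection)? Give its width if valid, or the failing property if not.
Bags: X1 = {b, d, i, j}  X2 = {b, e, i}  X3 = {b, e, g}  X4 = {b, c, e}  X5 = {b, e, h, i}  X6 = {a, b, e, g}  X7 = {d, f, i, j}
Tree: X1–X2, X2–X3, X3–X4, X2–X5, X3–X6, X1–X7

A tree decomposition must satisfy three properties: every vertex lies in some bag; for every edge, both endpoints lie together in some bag; and for every vertex, the bags containing it form a connected subtree. Here edge (j,e) lies in no bag, so the decomposition is invalid.

No — edge (j,e) lies in no bag.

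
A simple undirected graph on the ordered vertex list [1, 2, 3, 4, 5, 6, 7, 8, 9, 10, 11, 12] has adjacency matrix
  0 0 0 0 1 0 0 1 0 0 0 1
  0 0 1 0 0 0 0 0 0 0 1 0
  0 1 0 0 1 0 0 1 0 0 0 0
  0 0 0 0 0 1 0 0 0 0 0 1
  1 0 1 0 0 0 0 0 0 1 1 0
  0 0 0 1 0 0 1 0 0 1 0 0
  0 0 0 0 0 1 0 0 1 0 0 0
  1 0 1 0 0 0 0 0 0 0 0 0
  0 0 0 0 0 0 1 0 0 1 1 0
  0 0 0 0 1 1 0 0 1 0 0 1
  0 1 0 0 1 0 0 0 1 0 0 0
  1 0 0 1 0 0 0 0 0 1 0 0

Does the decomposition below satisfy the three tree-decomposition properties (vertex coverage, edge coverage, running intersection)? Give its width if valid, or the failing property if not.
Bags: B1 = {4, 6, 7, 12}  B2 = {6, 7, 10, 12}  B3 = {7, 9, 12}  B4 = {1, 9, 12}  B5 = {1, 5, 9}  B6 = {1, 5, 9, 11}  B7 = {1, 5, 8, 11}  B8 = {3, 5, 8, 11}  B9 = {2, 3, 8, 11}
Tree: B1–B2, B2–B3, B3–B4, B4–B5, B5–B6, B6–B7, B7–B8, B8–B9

No — edge (10,9) lies in no bag.

A tree decomposition must satisfy three properties: every vertex lies in some bag; for every edge, both endpoints lie together in some bag; and for every vertex, the bags containing it form a connected subtree. Here edge (10,9) lies in no bag, so the decomposition is invalid.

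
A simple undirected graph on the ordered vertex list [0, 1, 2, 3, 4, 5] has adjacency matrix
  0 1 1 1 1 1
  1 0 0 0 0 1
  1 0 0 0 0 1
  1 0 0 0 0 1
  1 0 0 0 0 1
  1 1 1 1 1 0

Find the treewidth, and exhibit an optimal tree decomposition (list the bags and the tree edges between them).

Each bag holds 3 vertices, so the decomposition has width 2, which upper-bounds the treewidth. On the other hand G contains the 3-clique {0, 1, 5}. A clique must lie in a single bag of any decomposition, so no decomposition can have width below 2. Hence tw(G) = 2 exactly.

Treewidth 2.
One such decomposition:
Bags: B1 = {0, 3, 5}  B2 = {0, 1, 5}  B3 = {0, 2, 5}  B4 = {0, 4, 5}
Tree: B1–B2, B2–B3, B1–B4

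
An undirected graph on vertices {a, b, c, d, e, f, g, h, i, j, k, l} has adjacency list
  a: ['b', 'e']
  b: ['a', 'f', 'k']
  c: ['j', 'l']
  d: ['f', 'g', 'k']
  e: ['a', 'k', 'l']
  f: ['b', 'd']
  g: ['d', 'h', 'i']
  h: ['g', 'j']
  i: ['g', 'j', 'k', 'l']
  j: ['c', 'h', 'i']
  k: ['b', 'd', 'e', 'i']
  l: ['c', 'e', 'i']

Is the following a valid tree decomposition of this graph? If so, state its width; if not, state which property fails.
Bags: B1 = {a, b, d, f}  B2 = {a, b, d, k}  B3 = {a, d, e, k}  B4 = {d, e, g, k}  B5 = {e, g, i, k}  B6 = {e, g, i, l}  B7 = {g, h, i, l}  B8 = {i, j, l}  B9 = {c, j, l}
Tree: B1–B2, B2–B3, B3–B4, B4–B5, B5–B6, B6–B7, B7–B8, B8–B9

No — edge (h,j) lies in no bag.

A tree decomposition must satisfy three properties: every vertex lies in some bag; for every edge, both endpoints lie together in some bag; and for every vertex, the bags containing it form a connected subtree. Here edge (h,j) lies in no bag, so the decomposition is invalid.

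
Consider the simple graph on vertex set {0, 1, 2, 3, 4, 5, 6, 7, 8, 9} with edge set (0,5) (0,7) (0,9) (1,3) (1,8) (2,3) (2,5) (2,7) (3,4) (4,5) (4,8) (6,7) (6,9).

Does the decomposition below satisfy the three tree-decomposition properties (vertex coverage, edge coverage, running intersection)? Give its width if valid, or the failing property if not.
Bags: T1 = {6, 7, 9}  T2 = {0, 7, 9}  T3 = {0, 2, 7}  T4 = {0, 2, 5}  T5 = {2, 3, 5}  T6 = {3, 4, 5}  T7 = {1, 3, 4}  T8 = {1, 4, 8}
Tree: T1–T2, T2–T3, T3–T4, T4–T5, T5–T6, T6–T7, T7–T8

Checking the three conditions: (i) the bags cover all of {0, 1, 2, 3, 4, 5, 6, 7, 8, 9}; (ii) for each edge, some bag contains both endpoints; (iii) the bags containing any fixed vertex form a subtree. All hold, so the decomposition is valid with width 3 − 1 = 2.

Yes; width 2.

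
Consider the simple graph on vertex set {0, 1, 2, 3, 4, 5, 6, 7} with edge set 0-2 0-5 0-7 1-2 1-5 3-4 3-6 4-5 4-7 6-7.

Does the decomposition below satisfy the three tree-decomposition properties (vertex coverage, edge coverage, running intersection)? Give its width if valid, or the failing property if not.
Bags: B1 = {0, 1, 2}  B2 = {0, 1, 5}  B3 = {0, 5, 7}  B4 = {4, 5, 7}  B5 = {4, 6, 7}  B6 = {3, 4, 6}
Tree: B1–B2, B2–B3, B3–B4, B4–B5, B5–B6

Yes; width 2.

Vertex coverage: the bags together contain {0, 1, 2, 3, 4, 5, 6, 7}, the full vertex set. Edge coverage: each edge of G has both endpoints in at least one bag. Running intersection: for every vertex, the bags containing it form a connected subtree. All three properties hold, so this is a valid tree decomposition of width max|bag| − 1 = 2, and hence tw(G) ≤ 2.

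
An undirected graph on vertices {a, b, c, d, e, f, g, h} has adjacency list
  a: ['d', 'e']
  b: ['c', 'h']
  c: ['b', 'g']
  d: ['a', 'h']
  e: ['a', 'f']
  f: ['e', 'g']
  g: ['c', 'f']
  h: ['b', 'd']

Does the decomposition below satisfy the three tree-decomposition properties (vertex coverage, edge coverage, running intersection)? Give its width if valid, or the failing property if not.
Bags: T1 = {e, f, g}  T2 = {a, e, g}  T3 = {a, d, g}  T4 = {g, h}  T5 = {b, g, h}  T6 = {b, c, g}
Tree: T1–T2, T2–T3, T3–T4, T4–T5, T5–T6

A tree decomposition must satisfy three properties: every vertex lies in some bag; for every edge, both endpoints lie together in some bag; and for every vertex, the bags containing it form a connected subtree. Here edge (d,h) lies in no bag, so the decomposition is invalid.

No — edge (d,h) lies in no bag.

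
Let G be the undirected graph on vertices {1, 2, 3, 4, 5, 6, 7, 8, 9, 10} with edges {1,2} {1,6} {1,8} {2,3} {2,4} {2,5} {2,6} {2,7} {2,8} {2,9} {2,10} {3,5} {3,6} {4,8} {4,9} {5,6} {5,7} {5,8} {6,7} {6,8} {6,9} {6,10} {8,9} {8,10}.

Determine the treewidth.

3

A width-3 tree decomposition is:
Bags: B1 = {1, 2, 6, 8}  B2 = {2, 5, 6, 8}  B3 = {2, 6, 8, 9}  B4 = {2, 6, 8, 10}  B5 = {2, 3, 5, 6}  B6 = {2, 4, 8, 9}  B7 = {2, 5, 6, 7}
Tree: B1–B2, B2–B3, B3–B4, B2–B5, B3–B6, B5–B7
The largest bag has 4 vertices, giving width 3; this decomposition certifies tw(G) ≤ 3. On the other hand G contains the 4-clique {2, 4, 8, 9}. A clique must lie in a single bag of any decomposition, so no decomposition can have width below 3. Hence tw(G) = 3 exactly.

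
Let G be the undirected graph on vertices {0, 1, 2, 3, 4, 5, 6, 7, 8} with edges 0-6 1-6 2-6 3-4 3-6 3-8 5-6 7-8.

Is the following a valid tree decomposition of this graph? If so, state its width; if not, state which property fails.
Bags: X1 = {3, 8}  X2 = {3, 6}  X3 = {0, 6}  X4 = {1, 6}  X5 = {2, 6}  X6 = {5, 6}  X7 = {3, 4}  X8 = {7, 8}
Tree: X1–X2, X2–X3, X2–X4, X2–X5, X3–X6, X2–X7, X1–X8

Every vertex of G appears in some bag (union = {0, 1, 2, 3, 4, 5, 6, 7, 8}); every edge is covered by a bag; and for each vertex v the set of bags containing v is connected in the bag tree. The decomposition is therefore valid. The largest bag has 2 vertices, so the width is 1.

Yes; width 1.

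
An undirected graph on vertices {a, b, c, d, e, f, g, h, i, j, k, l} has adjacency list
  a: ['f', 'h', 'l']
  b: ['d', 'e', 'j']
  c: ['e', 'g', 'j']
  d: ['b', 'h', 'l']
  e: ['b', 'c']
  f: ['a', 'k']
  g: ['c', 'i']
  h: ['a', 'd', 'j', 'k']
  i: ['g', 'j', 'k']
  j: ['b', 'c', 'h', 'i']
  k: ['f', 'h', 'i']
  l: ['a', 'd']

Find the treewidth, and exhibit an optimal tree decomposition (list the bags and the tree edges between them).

Treewidth 3.
Bags: B1 = {a, f, k, l}  B2 = {a, h, k, l}  B3 = {d, h, k, l}  B4 = {d, h, i, k}  B5 = {d, h, i, j}  B6 = {b, d, i, j}  B7 = {b, g, i, j}  B8 = {b, c, g, j}  B9 = {b, c, e, g}
Tree: B1–B2, B2–B3, B3–B4, B4–B5, B5–B6, B6–B7, B7–B8, B8–B9

Every bag has size at most 4, so the width is 4 − 1 = 3 and tw(G) ≤ 3. For the lower bound: the 4 vertex sets {a,f,l}, {k}, {h}, {b,d,i,j} are disjoint, each induces a connected subgraph, and every pair is joined by at least one edge of G. Contracting each set to a single vertex therefore yields K_{4} as a minor, and since treewidth is minor-monotone, tw(G) ≥ tw(K_{4}) = 3. Hence tw(G) = 3 exactly.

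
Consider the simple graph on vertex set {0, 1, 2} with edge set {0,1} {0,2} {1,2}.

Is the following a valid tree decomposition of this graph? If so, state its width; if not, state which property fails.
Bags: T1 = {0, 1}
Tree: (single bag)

No — vertex 2 appears in no bag.

A tree decomposition must satisfy three properties: every vertex lies in some bag; for every edge, both endpoints lie together in some bag; and for every vertex, the bags containing it form a connected subtree. Here vertex 2 appears in no bag, so the decomposition is invalid.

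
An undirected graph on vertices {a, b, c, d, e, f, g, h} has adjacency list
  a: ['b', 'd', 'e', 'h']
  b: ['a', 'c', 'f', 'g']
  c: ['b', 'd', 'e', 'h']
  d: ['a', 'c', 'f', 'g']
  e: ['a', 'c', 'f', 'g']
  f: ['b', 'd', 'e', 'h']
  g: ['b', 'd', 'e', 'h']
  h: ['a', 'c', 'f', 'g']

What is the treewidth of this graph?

4

A width-4 tree decomposition is:
Bags: B1 = {b, c, d, e, h}  B2 = {b, d, e, g, h}  B3 = {b, d, e, f, h}  B4 = {a, b, d, e, h}
Tree: B1–B2, B2–B3, B3–B4
Every bag has size at most 5, so the width is 5 − 1 = 4 and tw(G) ≤ 4. For the lower bound: the 5 vertex sets {b,c}, {d,g}, {f,h}, {e}, {a} are disjoint, each induces a connected subgraph, and every pair is joined by at least one edge of G. Contracting each set to a single vertex therefore yields K_{5} as a minor, and since treewidth is minor-monotone, tw(G) ≥ tw(K_{5}) = 4. The upper and lower bounds meet at 4, so that is the treewidth.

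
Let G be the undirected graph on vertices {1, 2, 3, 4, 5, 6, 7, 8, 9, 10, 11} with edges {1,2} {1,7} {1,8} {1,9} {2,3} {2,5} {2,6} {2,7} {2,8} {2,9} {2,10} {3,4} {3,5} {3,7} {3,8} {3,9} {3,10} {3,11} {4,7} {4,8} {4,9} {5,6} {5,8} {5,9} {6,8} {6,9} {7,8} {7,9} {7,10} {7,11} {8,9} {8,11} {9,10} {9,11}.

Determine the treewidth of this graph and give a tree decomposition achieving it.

Treewidth 4.
One optimal decomposition is:
Bags: B1 = {2, 3, 7, 8, 9}  B2 = {3, 4, 7, 8, 9}  B3 = {2, 3, 7, 9, 10}  B4 = {1, 2, 7, 8, 9}  B5 = {2, 3, 5, 8, 9}  B6 = {2, 5, 6, 8, 9}  B7 = {3, 7, 8, 9, 11}
Tree: B1–B2, B1–B3, B1–B4, B1–B5, B5–B6, B2–B7

Each bag holds 5 vertices, so the decomposition has width 4, which upper-bounds the treewidth. For the lower bound, the 5 vertices {1, 2, 7, 8, 9} are pairwise adjacent, and any tree decomposition puts a clique entirely inside one bag — forcing width ≥ 4. The upper and lower bounds meet at 4, so that is the treewidth.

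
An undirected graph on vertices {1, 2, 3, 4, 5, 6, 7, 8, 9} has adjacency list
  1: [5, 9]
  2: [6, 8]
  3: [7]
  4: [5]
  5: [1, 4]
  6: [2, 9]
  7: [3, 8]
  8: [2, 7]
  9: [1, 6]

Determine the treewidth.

A width-1 tree decomposition is:
Bags: B1 = {3, 7}  B2 = {7, 8}  B3 = {2, 8}  B4 = {2, 6}  B5 = {6, 9}  B6 = {1, 9}  B7 = {1, 5}  B8 = {4, 5}
Tree: B1–B2, B2–B3, B3–B4, B4–B5, B5–B6, B6–B7, B7–B8
Each bag holds 2 vertices, so the decomposition has width 1, which upper-bounds the treewidth. G has an edge, so its treewidth is at least 1. The upper and lower bounds meet at 1, so that is the treewidth.

1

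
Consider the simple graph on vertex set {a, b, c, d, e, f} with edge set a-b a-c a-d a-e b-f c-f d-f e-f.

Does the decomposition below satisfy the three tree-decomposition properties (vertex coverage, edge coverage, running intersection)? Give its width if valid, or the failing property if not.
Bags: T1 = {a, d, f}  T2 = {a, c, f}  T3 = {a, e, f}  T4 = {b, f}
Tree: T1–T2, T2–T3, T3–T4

A tree decomposition must satisfy three properties: every vertex lies in some bag; for every edge, both endpoints lie together in some bag; and for every vertex, the bags containing it form a connected subtree. Here edge (a,b) lies in no bag, so the decomposition is invalid.

No — edge (a,b) lies in no bag.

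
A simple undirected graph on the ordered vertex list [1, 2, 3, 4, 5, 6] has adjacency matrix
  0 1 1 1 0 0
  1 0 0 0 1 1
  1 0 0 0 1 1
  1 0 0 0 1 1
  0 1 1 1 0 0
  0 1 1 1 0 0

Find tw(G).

3

A width-3 tree decomposition is:
Bags: B1 = {2, 3, 4, 5}  B2 = {1, 2, 3, 4}  B3 = {2, 3, 4, 6}
Tree: B1–B2, B2–B3
Every bag has size at most 4, so the width is 4 − 1 = 3 and tw(G) ≤ 3. For the lower bound: the 4 vertex sets {4,5}, {1,3}, {2}, {6} are disjoint, each induces a connected subgraph, and every pair is joined by at least one edge of G. Contracting each set to a single vertex therefore yields K_{4} as a minor, and since treewidth is minor-monotone, tw(G) ≥ tw(K_{4}) = 3. Combining the bounds, tw(G) = 3.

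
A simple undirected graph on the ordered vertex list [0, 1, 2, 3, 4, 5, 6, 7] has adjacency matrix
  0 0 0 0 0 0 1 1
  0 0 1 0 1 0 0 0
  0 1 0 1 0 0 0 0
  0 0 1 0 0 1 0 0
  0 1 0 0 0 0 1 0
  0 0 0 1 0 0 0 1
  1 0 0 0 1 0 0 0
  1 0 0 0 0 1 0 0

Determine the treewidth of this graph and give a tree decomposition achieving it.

Each bag holds 3 vertices, so the decomposition has width 2, which upper-bounds the treewidth. Since 0–6–4–1–2–3–5–7–0 is a cycle in G, G is not acyclic. Forests are exactly the graphs of treewidth ≤ 1, so tw(G) ≥ 2. Combining the bounds, tw(G) = 2.

Treewidth 2.
One optimal decomposition is:
Bags: B1 = {0, 4, 6}  B2 = {0, 1, 4}  B3 = {0, 1, 2}  B4 = {0, 2, 3}  B5 = {0, 3, 5}  B6 = {0, 5, 7}
Tree: B1–B2, B2–B3, B3–B4, B4–B5, B5–B6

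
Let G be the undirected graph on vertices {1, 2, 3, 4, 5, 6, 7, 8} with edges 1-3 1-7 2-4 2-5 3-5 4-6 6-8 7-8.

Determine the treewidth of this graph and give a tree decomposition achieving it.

Each bag holds 3 vertices, so the decomposition has width 2, which upper-bounds the treewidth. For the lower bound, G contains the cycle 7–1–3–5–2–4–6–8–7, so G is not a forest; only forests have treewidth ≤ 1, hence tw(G) ≥ 2. Therefore the treewidth is 2.

Treewidth 2.
Bags: B1 = {1, 3, 7}  B2 = {3, 5, 7}  B3 = {2, 5, 7}  B4 = {2, 4, 7}  B5 = {4, 6, 7}  B6 = {6, 7, 8}
Tree: B1–B2, B2–B3, B3–B4, B4–B5, B5–B6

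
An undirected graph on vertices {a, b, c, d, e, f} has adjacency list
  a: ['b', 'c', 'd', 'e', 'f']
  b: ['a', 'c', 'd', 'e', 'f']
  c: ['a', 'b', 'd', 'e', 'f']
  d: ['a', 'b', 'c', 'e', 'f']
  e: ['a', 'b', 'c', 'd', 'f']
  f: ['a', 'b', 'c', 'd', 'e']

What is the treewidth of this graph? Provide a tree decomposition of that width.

Treewidth 5.
Bags: B1 = {a, b, c, d, e, f}
Tree: (single bag)

With just one bag of size 6, the width is 6 − 1 = 5, so tw(G) ≤ 5. On the other hand G contains the 6-clique {a, b, c, d, e, f}. A clique must lie in a single bag of any decomposition, so no decomposition can have width below 5. Combining the bounds, tw(G) = 5.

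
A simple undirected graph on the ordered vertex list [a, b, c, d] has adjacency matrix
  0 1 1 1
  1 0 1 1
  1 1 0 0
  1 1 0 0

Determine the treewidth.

A width-2 tree decomposition is:
Bags: B1 = {a, b, c}  B2 = {a, b, d}
Tree: B1–B2
Each bag holds 3 vertices, so the decomposition has width 2, which upper-bounds the treewidth. For the lower bound, the 3 vertices {a, b, d} are pairwise adjacent, and any tree decomposition puts a clique entirely inside one bag — forcing width ≥ 2. Therefore the treewidth is 2.

2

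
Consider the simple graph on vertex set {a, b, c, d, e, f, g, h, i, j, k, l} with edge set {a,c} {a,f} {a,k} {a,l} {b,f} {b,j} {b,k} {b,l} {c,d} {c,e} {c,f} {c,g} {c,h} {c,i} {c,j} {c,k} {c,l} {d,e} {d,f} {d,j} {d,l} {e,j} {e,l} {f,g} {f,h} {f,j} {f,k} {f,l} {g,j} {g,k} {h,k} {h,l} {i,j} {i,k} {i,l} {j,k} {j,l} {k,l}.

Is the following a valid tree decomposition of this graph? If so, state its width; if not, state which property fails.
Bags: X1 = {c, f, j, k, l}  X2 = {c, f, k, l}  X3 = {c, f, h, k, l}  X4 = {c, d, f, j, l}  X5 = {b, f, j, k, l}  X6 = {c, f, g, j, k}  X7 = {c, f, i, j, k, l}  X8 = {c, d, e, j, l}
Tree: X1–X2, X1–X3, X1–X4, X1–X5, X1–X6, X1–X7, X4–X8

No — vertex a appears in no bag.

A tree decomposition must satisfy three properties: every vertex lies in some bag; for every edge, both endpoints lie together in some bag; and for every vertex, the bags containing it form a connected subtree. Here vertex a appears in no bag, so the decomposition is invalid.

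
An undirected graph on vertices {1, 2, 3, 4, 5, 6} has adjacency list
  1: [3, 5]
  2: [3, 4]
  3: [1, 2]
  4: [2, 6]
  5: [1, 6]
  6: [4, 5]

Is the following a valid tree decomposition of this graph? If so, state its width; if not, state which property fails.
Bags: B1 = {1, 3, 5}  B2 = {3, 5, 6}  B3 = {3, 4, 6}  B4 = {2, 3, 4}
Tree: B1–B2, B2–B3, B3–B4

Yes; width 2.

Every vertex of G appears in some bag (union = {1, 2, 3, 4, 5, 6}); every edge is covered by a bag; and for each vertex v the set of bags containing v is connected in the bag tree. The decomposition is therefore valid. The largest bag has 3 vertices, so the width is 2.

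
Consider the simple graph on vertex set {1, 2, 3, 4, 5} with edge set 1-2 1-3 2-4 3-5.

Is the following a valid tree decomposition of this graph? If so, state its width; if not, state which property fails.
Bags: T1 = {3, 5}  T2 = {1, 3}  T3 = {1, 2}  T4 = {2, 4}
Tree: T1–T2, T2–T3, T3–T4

Yes; width 1.

Vertex coverage: the bags together contain {1, 2, 3, 4, 5}, the full vertex set. Edge coverage: each edge of G has both endpoints in at least one bag. Running intersection: for every vertex, the bags containing it form a connected subtree. All three properties hold, so this is a valid tree decomposition of width max|bag| − 1 = 1, and hence tw(G) ≤ 1.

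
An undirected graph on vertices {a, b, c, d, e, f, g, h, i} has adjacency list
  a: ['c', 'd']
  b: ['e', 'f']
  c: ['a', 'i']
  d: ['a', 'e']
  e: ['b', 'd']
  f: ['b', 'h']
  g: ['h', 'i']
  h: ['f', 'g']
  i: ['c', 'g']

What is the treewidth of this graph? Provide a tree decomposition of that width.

Treewidth 2.
One optimal decomposition is:
Bags: B1 = {b, f, h}  B2 = {b, e, h}  B3 = {d, e, h}  B4 = {a, d, h}  B5 = {a, c, h}  B6 = {c, h, i}  B7 = {g, h, i}
Tree: B1–B2, B2–B3, B3–B4, B4–B5, B5–B6, B6–B7

The largest bag has 3 vertices, giving width 2; this decomposition certifies tw(G) ≤ 2. Since h–f–b–e–d–a–c–i–g–h is a cycle in G, G is not acyclic. Forests are exactly the graphs of treewidth ≤ 1, so tw(G) ≥ 2. Hence tw(G) = 2 exactly.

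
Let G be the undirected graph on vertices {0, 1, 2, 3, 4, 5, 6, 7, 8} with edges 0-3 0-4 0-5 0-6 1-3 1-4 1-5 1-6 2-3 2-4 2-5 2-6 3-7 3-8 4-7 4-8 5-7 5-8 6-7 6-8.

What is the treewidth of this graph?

A width-4 tree decomposition is:
Bags: B1 = {2, 3, 4, 5, 6}  B2 = {3, 4, 5, 6, 8}  B3 = {1, 3, 4, 5, 6}  B4 = {3, 4, 5, 6, 7}  B5 = {0, 3, 4, 5, 6}
Tree: B1–B2, B2–B3, B3–B4, B4–B5
Every bag has size at most 5, so the width is 5 − 1 = 4 and tw(G) ≤ 4. For the lower bound: the 5 vertex sets {2,6}, {5,8}, {1,3}, {4}, {7} are disjoint, each induces a connected subgraph, and every pair is joined by at least one edge of G. Contracting each set to a single vertex therefore yields K_{5} as a minor, and since treewidth is minor-monotone, tw(G) ≥ tw(K_{5}) = 4. The upper and lower bounds meet at 4, so that is the treewidth.

4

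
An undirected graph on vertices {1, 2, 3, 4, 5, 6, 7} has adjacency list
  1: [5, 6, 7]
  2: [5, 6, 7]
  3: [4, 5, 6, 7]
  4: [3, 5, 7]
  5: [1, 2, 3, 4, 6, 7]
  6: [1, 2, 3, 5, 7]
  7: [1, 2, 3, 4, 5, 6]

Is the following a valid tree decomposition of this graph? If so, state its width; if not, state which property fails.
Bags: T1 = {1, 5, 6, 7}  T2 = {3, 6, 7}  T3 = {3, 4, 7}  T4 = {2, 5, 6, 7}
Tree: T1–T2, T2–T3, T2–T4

A tree decomposition must satisfy three properties: every vertex lies in some bag; for every edge, both endpoints lie together in some bag; and for every vertex, the bags containing it form a connected subtree. Here edge (5,3) lies in no bag, so the decomposition is invalid.

No — edge (5,3) lies in no bag.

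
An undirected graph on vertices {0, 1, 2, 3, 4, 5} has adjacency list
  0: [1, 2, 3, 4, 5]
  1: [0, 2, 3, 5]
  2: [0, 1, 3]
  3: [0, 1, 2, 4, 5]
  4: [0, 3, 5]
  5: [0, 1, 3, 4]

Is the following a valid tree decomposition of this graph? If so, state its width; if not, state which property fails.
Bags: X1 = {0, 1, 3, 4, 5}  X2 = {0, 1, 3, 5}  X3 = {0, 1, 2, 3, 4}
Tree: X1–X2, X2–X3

A tree decomposition must satisfy three properties: every vertex lies in some bag; for every edge, both endpoints lie together in some bag; and for every vertex, the bags containing it form a connected subtree. Here bags containing vertex 4 are not connected in the tree, so the decomposition is invalid.

No — bags containing vertex 4 are not connected in the tree.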